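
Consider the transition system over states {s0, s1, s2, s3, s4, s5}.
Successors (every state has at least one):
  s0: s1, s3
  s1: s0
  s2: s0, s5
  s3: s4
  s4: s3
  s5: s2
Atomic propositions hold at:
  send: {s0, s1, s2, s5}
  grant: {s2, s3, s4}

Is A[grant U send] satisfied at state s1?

Yes

A[grant U send]: least fixpoint, start Z0 = Sat(send) = {s0, s1, s2, s5}, add states in Sat(grant) with every successor in Z. Already a fixed point.
Sat(A[grant U send]) = {s0, s1, s2, s5}
s1 ∈ Sat(A[grant U send]) = {s0, s1, s2, s5}, so the formula holds at s1.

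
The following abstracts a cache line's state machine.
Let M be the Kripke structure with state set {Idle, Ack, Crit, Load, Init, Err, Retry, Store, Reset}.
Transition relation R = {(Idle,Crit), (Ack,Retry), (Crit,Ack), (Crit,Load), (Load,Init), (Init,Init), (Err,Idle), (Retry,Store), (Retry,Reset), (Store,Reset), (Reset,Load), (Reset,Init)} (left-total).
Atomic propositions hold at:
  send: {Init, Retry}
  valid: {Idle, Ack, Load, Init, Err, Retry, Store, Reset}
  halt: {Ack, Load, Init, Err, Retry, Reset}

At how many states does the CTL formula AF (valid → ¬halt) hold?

Sat(¬halt) = {Idle, Crit, Store}
Sat(valid → ¬halt) = {Idle, Crit, Store}
AF (valid → ¬halt): least fixpoint, start Z0 = {Idle, Crit, Store}, add states with every successor in Z. Z1 = {Idle, Crit, Err, Store}; fixed.
Sat(AF (valid → ¬halt)) = {Idle, Crit, Err, Store}
|Sat(AF (valid → ¬halt))| = |{Idle, Crit, Err, Store}| = 4.

4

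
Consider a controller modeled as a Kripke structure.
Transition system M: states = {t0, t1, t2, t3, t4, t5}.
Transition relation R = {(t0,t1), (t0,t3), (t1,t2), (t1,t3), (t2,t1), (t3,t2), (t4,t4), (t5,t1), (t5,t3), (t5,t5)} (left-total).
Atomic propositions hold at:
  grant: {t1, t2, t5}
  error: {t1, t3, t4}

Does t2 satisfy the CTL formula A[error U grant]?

Yes

A[error U grant]: least fixpoint, start Z0 = Sat(grant) = {t1, t2, t5}, add states in Sat(error) with every successor in Z. Z1 = {t1, t2, t3, t5}; fixed.
Sat(A[error U grant]) = {t1, t2, t3, t5}
t2 ∈ Sat(A[error U grant]) = {t1, t2, t3, t5}, so the formula holds at t2.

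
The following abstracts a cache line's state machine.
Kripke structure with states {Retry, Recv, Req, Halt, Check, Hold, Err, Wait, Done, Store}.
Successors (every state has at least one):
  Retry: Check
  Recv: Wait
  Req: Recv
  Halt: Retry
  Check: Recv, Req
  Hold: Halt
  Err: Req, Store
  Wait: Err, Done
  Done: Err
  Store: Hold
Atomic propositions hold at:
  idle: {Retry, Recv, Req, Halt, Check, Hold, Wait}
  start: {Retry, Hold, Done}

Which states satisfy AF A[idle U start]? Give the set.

{Retry, Halt, Hold, Done, Store}

A[idle U start]: least fixpoint, start Z0 = Sat(start) = {Retry, Hold, Done}, add states in Sat(idle) with every successor in Z. Z1 = {Retry, Halt, Hold, Done}; fixed.
Sat(A[idle U start]) = {Retry, Halt, Hold, Done}
AF A[idle U start]: least fixpoint, start Z0 = {Retry, Halt, Hold, Done}, add states with every successor in Z. Z1 = {Retry, Halt, Hold, Done, Store}; fixed.
Sat(AF A[idle U start]) = {Retry, Halt, Hold, Done, Store}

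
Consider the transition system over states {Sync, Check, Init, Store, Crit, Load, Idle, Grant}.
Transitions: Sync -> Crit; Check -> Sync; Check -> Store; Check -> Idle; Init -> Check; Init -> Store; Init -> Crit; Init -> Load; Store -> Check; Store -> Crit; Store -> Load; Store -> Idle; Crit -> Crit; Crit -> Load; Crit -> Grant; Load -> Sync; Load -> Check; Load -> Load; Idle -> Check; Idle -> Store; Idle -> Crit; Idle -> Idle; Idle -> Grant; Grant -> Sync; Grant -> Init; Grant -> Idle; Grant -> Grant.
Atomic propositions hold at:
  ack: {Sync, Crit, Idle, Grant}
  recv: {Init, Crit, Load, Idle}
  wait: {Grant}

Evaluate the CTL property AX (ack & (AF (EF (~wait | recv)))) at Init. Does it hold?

No

Sat(~wait) = {Sync, Check, Init, Store, Crit, Load, Idle}
Sat(~wait | recv) = {Sync, Check, Init, Store, Crit, Load, Idle}
EF (~wait | recv): least fixpoint, start Z0 = {Sync, Check, Init, Store, Crit, Load, Idle}, add states with some successor in Z. Z1 = {Sync, Check, Init, Store, Crit, Load, Idle, Grant}; fixed.
Sat(EF (~wait | recv)) = {Sync, Check, Init, Store, Crit, Load, Idle, Grant}
AF (EF (~wait | recv)): least fixpoint, start Z0 = {Sync, Check, Init, Store, Crit, Load, Idle, Grant}, add states with every successor in Z. Already a fixed point.
Sat(AF (EF (~wait | recv))) = {Sync, Check, Init, Store, Crit, Load, Idle, Grant}
Sat(ack & (AF (EF (~wait | recv)))) = {Sync, Crit, Idle, Grant}
Sat(AX (ack & (AF (EF (~wait | recv))))) = {s : every successor in {Sync, Crit, Idle, Grant}} = {Sync}
Init ∉ Sat(AX (ack & (AF (EF (~wait | recv))))) = {Sync}, so the formula does not hold at Init.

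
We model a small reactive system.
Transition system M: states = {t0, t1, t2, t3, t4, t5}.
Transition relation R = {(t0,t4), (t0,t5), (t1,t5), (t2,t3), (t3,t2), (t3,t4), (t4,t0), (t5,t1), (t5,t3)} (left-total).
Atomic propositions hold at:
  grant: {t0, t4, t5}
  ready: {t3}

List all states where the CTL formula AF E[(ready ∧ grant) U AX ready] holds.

{t2}

Sat(ready ∧ grant) = ∅
Sat(AX ready) = {s : every successor in {t3}} = {t2}
E[(ready ∧ grant) U AX ready]: least fixpoint, start Z0 = Sat(AX ready) = {t2}, add states in Sat(ready ∧ grant) with some successor in Z. Already a fixed point.
Sat(E[(ready ∧ grant) U AX ready]) = {t2}
AF E[(ready ∧ grant) U AX ready]: least fixpoint, start Z0 = {t2}, add states with every successor in Z. Already a fixed point.
Sat(AF E[(ready ∧ grant) U AX ready]) = {t2}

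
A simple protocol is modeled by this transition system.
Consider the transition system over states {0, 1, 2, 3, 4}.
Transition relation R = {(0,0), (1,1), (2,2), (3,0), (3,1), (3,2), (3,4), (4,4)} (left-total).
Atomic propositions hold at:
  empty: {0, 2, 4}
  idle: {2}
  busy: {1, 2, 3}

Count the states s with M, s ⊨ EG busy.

3

EG busy: greatest fixpoint, start Z0 = {1, 2, 3}, keep only states in Sat with some successor in Z. Already a fixed point.
Sat(EG busy) = {1, 2, 3}
|Sat(EG busy)| = |{1, 2, 3}| = 3.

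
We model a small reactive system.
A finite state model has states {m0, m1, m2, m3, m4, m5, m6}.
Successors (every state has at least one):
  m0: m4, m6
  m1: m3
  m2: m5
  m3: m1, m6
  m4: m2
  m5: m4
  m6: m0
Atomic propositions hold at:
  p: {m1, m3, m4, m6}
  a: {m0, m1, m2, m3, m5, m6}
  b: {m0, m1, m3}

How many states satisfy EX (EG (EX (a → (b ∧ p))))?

Sat(b ∧ p) = {m1, m3}
Sat(a → (b ∧ p)) = {m1, m3, m4}
Sat(EX (a → (b ∧ p))) = {s : some successor in {m1, m3, m4}} = {m0, m1, m3, m5}
EG (EX (a → (b ∧ p))): greatest fixpoint, start Z0 = {m0, m1, m3, m5}, keep only states in Sat with some successor in Z. Z1 = {m1, m3}; fixed.
Sat(EG (EX (a → (b ∧ p)))) = {m1, m3}
Sat(EX (EG (EX (a → (b ∧ p))))) = {s : some successor in {m1, m3}} = {m1, m3}
|Sat(EX (EG (EX (a → (b ∧ p)))))| = |{m1, m3}| = 2.

2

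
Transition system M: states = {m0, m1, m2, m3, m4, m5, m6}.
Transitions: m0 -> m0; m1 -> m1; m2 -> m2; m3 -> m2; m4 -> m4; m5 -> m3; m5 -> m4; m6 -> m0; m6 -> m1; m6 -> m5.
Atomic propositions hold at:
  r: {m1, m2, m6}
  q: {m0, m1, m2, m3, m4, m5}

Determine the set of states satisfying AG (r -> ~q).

Sat(~q) = {m6}
Sat(r -> ~q) = {m0, m3, m4, m5, m6}
AG (r -> ~q): greatest fixpoint, start Z0 = {m0, m3, m4, m5, m6}, keep only states in Sat with every successor in Z. Z1 = {m0, m4, m5}; Z2 = {m0, m4}; fixed.
Sat(AG (r -> ~q)) = {m0, m4}

{m0, m4}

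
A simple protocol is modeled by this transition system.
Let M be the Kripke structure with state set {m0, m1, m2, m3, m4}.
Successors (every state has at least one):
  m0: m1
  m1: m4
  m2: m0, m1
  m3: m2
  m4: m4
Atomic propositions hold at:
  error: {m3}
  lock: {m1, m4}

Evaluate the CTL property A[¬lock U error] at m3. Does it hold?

Yes

Sat(¬lock) = {m0, m2, m3}
A[¬lock U error]: least fixpoint, start Z0 = Sat(error) = {m3}, add states in Sat(¬lock) with every successor in Z. Already a fixed point.
Sat(A[¬lock U error]) = {m3}
m3 ∈ Sat(A[¬lock U error]) = {m3}, so the formula holds at m3.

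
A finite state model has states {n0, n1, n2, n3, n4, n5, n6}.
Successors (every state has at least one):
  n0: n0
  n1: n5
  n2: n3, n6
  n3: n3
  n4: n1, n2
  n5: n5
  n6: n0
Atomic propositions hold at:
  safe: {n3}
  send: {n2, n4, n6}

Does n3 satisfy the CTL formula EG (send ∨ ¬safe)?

Sat(¬safe) = {n0, n1, n2, n4, n5, n6}
Sat(send ∨ ¬safe) = {n0, n1, n2, n4, n5, n6}
EG (send ∨ ¬safe): greatest fixpoint, start Z0 = {n0, n1, n2, n4, n5, n6}, keep only states in Sat with some successor in Z. Already a fixed point.
Sat(EG (send ∨ ¬safe)) = {n0, n1, n2, n4, n5, n6}
n3 ∉ Sat(EG (send ∨ ¬safe)) = {n0, n1, n2, n4, n5, n6}, so the formula does not hold at n3.

No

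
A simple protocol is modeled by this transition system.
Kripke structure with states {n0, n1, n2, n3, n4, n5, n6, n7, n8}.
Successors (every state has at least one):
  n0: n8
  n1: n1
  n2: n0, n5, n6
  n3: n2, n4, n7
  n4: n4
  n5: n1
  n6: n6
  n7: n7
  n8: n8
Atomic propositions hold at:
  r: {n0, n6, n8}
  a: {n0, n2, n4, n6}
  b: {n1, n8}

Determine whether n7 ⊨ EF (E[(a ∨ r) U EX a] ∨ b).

No

Sat(a ∨ r) = {n0, n2, n4, n6, n8}
Sat(EX a) = {s : some successor in {n0, n2, n4, n6}} = {n2, n3, n4, n6}
E[(a ∨ r) U EX a]: least fixpoint, start Z0 = Sat(EX a) = {n2, n3, n4, n6}, add states in Sat(a ∨ r) with some successor in Z. Already a fixed point.
Sat(E[(a ∨ r) U EX a]) = {n2, n3, n4, n6}
Sat(E[(a ∨ r) U EX a] ∨ b) = {n1, n2, n3, n4, n6, n8}
EF (E[(a ∨ r) U EX a] ∨ b): least fixpoint, start Z0 = {n1, n2, n3, n4, n6, n8}, add states with some successor in Z. Z1 = {n0, n1, n2, n3, n4, n5, n6, n8}; fixed.
Sat(EF (E[(a ∨ r) U EX a] ∨ b)) = {n0, n1, n2, n3, n4, n5, n6, n8}
n7 ∉ Sat(EF (E[(a ∨ r) U EX a] ∨ b)) = {n0, n1, n2, n3, n4, n5, n6, n8}, so the formula does not hold at n7.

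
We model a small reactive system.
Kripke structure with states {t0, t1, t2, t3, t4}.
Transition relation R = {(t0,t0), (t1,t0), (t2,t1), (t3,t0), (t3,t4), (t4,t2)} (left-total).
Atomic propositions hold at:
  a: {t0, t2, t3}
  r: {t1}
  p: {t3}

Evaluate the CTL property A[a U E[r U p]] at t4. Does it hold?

No

E[r U p]: least fixpoint, start Z0 = Sat(p) = {t3}, add states in Sat(r) with some successor in Z. Already a fixed point.
Sat(E[r U p]) = {t3}
A[a U E[r U p]]: least fixpoint, start Z0 = Sat(E[r U p]) = {t3}, add states in Sat(a) with every successor in Z. Already a fixed point.
Sat(A[a U E[r U p]]) = {t3}
t4 ∉ Sat(A[a U E[r U p]]) = {t3}, so the formula does not hold at t4.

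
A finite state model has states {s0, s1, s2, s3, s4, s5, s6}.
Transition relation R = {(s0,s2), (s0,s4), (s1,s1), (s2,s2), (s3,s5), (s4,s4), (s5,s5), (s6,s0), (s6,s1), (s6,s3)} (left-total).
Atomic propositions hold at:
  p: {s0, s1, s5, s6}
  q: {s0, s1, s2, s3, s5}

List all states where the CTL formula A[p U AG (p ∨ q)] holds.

Sat(p ∨ q) = {s0, s1, s2, s3, s5, s6}
AG (p ∨ q): greatest fixpoint, start Z0 = {s0, s1, s2, s3, s5, s6}, keep only states in Sat with every successor in Z. Z1 = {s1, s2, s3, s5, s6}; Z2 = {s1, s2, s3, s5}; fixed.
Sat(AG (p ∨ q)) = {s1, s2, s3, s5}
A[p U AG (p ∨ q)]: least fixpoint, start Z0 = Sat(AG (p ∨ q)) = {s1, s2, s3, s5}, add states in Sat(p) with every successor in Z. Already a fixed point.
Sat(A[p U AG (p ∨ q)]) = {s1, s2, s3, s5}

{s1, s2, s3, s5}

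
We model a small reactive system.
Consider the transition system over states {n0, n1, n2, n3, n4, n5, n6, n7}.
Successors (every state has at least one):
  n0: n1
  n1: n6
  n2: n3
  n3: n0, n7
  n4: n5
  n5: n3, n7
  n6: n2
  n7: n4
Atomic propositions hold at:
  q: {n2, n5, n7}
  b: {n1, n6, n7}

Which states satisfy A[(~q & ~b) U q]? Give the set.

{n2, n4, n5, n7}

Sat(~q) = {n0, n1, n3, n4, n6}
Sat(~b) = {n0, n2, n3, n4, n5}
Sat(~q & ~b) = {n0, n3, n4}
A[(~q & ~b) U q]: least fixpoint, start Z0 = Sat(q) = {n2, n5, n7}, add states in Sat(~q & ~b) with every successor in Z. Z1 = {n2, n4, n5, n7}; fixed.
Sat(A[(~q & ~b) U q]) = {n2, n4, n5, n7}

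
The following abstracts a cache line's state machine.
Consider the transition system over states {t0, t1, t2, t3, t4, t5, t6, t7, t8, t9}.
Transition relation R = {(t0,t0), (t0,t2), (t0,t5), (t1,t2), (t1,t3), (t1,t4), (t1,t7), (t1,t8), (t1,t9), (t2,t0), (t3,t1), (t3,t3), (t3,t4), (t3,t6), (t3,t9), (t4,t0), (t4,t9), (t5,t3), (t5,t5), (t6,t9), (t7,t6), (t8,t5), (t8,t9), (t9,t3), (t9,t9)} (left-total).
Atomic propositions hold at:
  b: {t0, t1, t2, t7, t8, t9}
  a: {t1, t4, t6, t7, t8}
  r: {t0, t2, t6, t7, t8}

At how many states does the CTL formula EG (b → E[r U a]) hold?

4

E[r U a]: least fixpoint, start Z0 = Sat(a) = {t1, t4, t6, t7, t8}, add states in Sat(r) with some successor in Z. Already a fixed point.
Sat(E[r U a]) = {t1, t4, t6, t7, t8}
Sat(b → E[r U a]) = {t1, t3, t4, t5, t6, t7, t8}
EG (b → E[r U a]): greatest fixpoint, start Z0 = {t1, t3, t4, t5, t6, t7, t8}, keep only states in Sat with some successor in Z. Z1 = {t1, t3, t5, t7, t8}; Z2 = {t1, t3, t5, t8}; fixed.
Sat(EG (b → E[r U a])) = {t1, t3, t5, t8}
|Sat(EG (b → E[r U a]))| = |{t1, t3, t5, t8}| = 4.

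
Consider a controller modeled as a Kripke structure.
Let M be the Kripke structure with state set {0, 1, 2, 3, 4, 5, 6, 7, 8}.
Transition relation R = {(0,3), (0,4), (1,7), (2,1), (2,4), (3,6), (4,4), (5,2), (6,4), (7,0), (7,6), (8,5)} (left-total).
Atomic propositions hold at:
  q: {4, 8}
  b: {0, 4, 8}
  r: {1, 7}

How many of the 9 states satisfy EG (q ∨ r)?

Sat(q ∨ r) = {1, 4, 7, 8}
EG (q ∨ r): greatest fixpoint, start Z0 = {1, 4, 7, 8}, keep only states in Sat with some successor in Z. Z1 = {1, 4}; Z2 = {4}; fixed.
Sat(EG (q ∨ r)) = {4}
|Sat(EG (q ∨ r))| = |{4}| = 1.

1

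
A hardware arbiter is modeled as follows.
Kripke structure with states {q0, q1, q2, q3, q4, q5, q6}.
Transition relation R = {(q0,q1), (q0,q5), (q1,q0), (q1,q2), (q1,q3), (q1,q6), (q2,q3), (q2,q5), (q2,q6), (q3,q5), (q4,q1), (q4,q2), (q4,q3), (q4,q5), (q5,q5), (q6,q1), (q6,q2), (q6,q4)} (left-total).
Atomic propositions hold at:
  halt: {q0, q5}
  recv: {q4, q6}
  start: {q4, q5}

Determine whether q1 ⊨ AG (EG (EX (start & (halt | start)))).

Sat(halt | start) = {q0, q4, q5}
Sat(start & (halt | start)) = {q4, q5}
Sat(EX (start & (halt | start))) = {s : some successor in {q4, q5}} = {q0, q2, q3, q4, q5, q6}
EG (EX (start & (halt | start))): greatest fixpoint, start Z0 = {q0, q2, q3, q4, q5, q6}, keep only states in Sat with some successor in Z. Already a fixed point.
Sat(EG (EX (start & (halt | start)))) = {q0, q2, q3, q4, q5, q6}
AG (EG (EX (start & (halt | start)))): greatest fixpoint, start Z0 = {q0, q2, q3, q4, q5, q6}, keep only states in Sat with every successor in Z. Z1 = {q2, q3, q5}; Z2 = {q3, q5}; fixed.
Sat(AG (EG (EX (start & (halt | start))))) = {q3, q5}
q1 ∉ Sat(AG (EG (EX (start & (halt | start))))) = {q3, q5}, so the formula does not hold at q1.

No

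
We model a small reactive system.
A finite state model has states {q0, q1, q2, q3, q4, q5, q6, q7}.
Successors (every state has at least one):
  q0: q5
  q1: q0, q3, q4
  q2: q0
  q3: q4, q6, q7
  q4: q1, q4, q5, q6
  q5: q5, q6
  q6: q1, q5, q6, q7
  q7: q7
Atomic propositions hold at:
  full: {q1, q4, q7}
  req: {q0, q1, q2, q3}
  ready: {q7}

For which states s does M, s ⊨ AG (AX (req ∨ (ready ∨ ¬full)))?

{q7}

Sat(¬full) = {q0, q2, q3, q5, q6}
Sat(ready ∨ ¬full) = {q0, q2, q3, q5, q6, q7}
Sat(req ∨ (ready ∨ ¬full)) = {q0, q1, q2, q3, q5, q6, q7}
Sat(AX (req ∨ (ready ∨ ¬full))) = {s : every successor in {q0, q1, q2, q3, q5, q6, q7}} = {q0, q2, q5, q6, q7}
AG (AX (req ∨ (ready ∨ ¬full))): greatest fixpoint, start Z0 = {q0, q2, q5, q6, q7}, keep only states in Sat with every successor in Z. Z1 = {q0, q2, q5, q7}; Z2 = {q0, q2, q7}; Z3 = {q2, q7}; Z4 = {q7}; fixed.
Sat(AG (AX (req ∨ (ready ∨ ¬full)))) = {q7}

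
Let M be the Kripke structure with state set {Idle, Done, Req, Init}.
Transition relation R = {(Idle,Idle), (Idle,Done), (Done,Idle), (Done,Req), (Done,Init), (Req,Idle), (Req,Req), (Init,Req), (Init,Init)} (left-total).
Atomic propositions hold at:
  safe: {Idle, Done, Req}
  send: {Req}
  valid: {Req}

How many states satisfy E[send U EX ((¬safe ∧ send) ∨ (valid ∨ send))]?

Sat(¬safe) = {Init}
Sat(¬safe ∧ send) = ∅
Sat(valid ∨ send) = {Req}
Sat((¬safe ∧ send) ∨ (valid ∨ send)) = {Req}
Sat(EX ((¬safe ∧ send) ∨ (valid ∨ send))) = {s : some successor in {Req}} = {Done, Req, Init}
E[send U EX ((¬safe ∧ send) ∨ (valid ∨ send))]: least fixpoint, start Z0 = Sat(EX ((¬safe ∧ send) ∨ (valid ∨ send))) = {Done, Req, Init}, add states in Sat(send) with some successor in Z. Already a fixed point.
Sat(E[send U EX ((¬safe ∧ send) ∨ (valid ∨ send))]) = {Done, Req, Init}
|Sat(E[send U EX ((¬safe ∧ send) ∨ (valid ∨ send))])| = |{Done, Req, Init}| = 3.

3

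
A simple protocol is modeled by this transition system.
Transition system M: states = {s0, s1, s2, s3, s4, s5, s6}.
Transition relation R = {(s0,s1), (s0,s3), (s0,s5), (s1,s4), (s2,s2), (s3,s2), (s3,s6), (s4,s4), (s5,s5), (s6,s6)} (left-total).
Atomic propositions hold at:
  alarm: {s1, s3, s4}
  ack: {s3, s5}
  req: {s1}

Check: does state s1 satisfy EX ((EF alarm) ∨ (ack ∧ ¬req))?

EF alarm: least fixpoint, start Z0 = {s1, s3, s4}, add states with some successor in Z. Z1 = {s0, s1, s3, s4}; fixed.
Sat(EF alarm) = {s0, s1, s3, s4}
Sat(¬req) = {s0, s2, s3, s4, s5, s6}
Sat(ack ∧ ¬req) = {s3, s5}
Sat((EF alarm) ∨ (ack ∧ ¬req)) = {s0, s1, s3, s4, s5}
Sat(EX ((EF alarm) ∨ (ack ∧ ¬req))) = {s : some successor in {s0, s1, s3, s4, s5}} = {s0, s1, s4, s5}
s1 ∈ Sat(EX ((EF alarm) ∨ (ack ∧ ¬req))) = {s0, s1, s4, s5}, so the formula holds at s1.

Yes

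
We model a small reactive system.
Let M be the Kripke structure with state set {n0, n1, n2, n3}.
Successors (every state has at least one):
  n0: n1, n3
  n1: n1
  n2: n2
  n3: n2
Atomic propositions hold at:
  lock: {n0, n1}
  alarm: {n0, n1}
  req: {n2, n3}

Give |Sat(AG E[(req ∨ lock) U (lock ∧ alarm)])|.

Sat(req ∨ lock) = {n0, n1, n2, n3}
Sat(lock ∧ alarm) = {n0, n1}
E[(req ∨ lock) U (lock ∧ alarm)]: least fixpoint, start Z0 = Sat((lock ∧ alarm)) = {n0, n1}, add states in Sat(req ∨ lock) with some successor in Z. Already a fixed point.
Sat(E[(req ∨ lock) U (lock ∧ alarm)]) = {n0, n1}
AG E[(req ∨ lock) U (lock ∧ alarm)]: greatest fixpoint, start Z0 = {n0, n1}, keep only states in Sat with every successor in Z. Z1 = {n1}; fixed.
Sat(AG E[(req ∨ lock) U (lock ∧ alarm)]) = {n1}
|Sat(AG E[(req ∨ lock) U (lock ∧ alarm)])| = |{n1}| = 1.

1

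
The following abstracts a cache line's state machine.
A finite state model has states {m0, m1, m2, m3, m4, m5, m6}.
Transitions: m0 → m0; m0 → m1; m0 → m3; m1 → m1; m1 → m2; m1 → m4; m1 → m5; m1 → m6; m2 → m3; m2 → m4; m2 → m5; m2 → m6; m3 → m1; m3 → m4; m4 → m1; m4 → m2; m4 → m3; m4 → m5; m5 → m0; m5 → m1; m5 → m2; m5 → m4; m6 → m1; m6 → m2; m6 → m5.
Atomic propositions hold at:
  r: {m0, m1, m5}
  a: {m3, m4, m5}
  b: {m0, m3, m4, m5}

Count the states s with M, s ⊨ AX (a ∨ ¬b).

5

Sat(¬b) = {m1, m2, m6}
Sat(a ∨ ¬b) = {m1, m2, m3, m4, m5, m6}
Sat(AX (a ∨ ¬b)) = {s : every successor in {m1, m2, m3, m4, m5, m6}} = {m1, m2, m3, m4, m6}
|Sat(AX (a ∨ ¬b))| = |{m1, m2, m3, m4, m6}| = 5.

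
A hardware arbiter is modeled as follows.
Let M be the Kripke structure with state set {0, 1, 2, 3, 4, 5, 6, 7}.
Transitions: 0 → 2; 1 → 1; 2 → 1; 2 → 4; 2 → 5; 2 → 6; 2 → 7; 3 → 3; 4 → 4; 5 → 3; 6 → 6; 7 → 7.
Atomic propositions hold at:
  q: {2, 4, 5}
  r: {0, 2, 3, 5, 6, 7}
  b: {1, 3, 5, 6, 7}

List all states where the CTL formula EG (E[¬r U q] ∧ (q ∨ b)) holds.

Sat(¬r) = {1, 4}
E[¬r U q]: least fixpoint, start Z0 = Sat(q) = {2, 4, 5}, add states in Sat(¬r) with some successor in Z. Already a fixed point.
Sat(E[¬r U q]) = {2, 4, 5}
Sat(q ∨ b) = {1, 2, 3, 4, 5, 6, 7}
Sat(E[¬r U q] ∧ (q ∨ b)) = {2, 4, 5}
EG (E[¬r U q] ∧ (q ∨ b)): greatest fixpoint, start Z0 = {2, 4, 5}, keep only states in Sat with some successor in Z. Z1 = {2, 4}; fixed.
Sat(EG (E[¬r U q] ∧ (q ∨ b))) = {2, 4}

{2, 4}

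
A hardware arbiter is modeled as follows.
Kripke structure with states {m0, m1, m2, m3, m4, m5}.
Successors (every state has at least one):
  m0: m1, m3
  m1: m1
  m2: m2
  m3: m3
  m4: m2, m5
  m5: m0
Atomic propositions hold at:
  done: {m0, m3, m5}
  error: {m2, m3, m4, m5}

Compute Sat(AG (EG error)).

EG error: greatest fixpoint, start Z0 = {m2, m3, m4, m5}, keep only states in Sat with some successor in Z. Z1 = {m2, m3, m4}; fixed.
Sat(EG error) = {m2, m3, m4}
AG (EG error): greatest fixpoint, start Z0 = {m2, m3, m4}, keep only states in Sat with every successor in Z. Z1 = {m2, m3}; fixed.
Sat(AG (EG error)) = {m2, m3}

{m2, m3}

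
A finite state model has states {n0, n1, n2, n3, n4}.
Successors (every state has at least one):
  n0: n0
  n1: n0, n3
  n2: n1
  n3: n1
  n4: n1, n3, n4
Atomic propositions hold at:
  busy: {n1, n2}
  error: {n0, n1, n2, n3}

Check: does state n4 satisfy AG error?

AG error: greatest fixpoint, start Z0 = {n0, n1, n2, n3}, keep only states in Sat with every successor in Z. Already a fixed point.
Sat(AG error) = {n0, n1, n2, n3}
n4 ∉ Sat(AG error) = {n0, n1, n2, n3}, so the formula does not hold at n4.

No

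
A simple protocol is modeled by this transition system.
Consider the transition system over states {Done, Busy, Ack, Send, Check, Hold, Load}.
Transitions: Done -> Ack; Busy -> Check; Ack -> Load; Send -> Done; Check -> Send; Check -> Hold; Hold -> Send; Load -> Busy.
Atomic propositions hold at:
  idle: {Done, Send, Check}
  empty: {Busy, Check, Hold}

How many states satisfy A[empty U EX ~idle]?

Sat(~idle) = {Busy, Ack, Hold, Load}
Sat(EX ~idle) = {s : some successor in {Busy, Ack, Hold, Load}} = {Done, Ack, Check, Load}
A[empty U EX ~idle]: least fixpoint, start Z0 = Sat(EX ~idle) = {Done, Ack, Check, Load}, add states in Sat(empty) with every successor in Z. Z1 = {Done, Busy, Ack, Check, Load}; fixed.
Sat(A[empty U EX ~idle]) = {Done, Busy, Ack, Check, Load}
|Sat(A[empty U EX ~idle])| = |{Done, Busy, Ack, Check, Load}| = 5.

5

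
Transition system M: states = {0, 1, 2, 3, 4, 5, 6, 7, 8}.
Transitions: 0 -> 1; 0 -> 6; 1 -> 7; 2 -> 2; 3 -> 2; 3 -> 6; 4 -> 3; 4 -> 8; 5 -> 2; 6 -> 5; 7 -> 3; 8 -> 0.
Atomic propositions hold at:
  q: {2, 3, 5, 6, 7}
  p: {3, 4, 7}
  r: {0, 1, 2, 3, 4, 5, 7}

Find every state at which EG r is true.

{0, 1, 2, 3, 4, 5, 7}

EG r: greatest fixpoint, start Z0 = {0, 1, 2, 3, 4, 5, 7}, keep only states in Sat with some successor in Z. Already a fixed point.
Sat(EG r) = {0, 1, 2, 3, 4, 5, 7}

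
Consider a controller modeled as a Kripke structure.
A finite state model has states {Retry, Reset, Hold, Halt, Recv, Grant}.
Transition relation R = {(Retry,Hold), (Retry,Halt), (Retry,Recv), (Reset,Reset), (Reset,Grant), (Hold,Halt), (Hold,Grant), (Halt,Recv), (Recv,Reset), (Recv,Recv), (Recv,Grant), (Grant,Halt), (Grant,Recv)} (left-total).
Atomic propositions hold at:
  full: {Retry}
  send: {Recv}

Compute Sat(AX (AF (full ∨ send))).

{Retry, Hold, Halt, Grant}

Sat(full ∨ send) = {Retry, Recv}
AF (full ∨ send): least fixpoint, start Z0 = {Retry, Recv}, add states with every successor in Z. Z1 = {Retry, Halt, Recv}; Z2 = {Retry, Halt, Recv, Grant}; Z3 = {Retry, Hold, Halt, Recv, Grant}; fixed.
Sat(AF (full ∨ send)) = {Retry, Hold, Halt, Recv, Grant}
Sat(AX (AF (full ∨ send))) = {s : every successor in {Retry, Hold, Halt, Recv, Grant}} = {Retry, Hold, Halt, Grant}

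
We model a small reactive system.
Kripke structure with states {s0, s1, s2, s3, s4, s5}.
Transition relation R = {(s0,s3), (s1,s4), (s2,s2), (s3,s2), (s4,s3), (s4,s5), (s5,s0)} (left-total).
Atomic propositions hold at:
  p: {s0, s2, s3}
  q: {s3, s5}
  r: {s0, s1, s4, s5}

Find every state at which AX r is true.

{s1, s5}

Sat(AX r) = {s : every successor in {s0, s1, s4, s5}} = {s1, s5}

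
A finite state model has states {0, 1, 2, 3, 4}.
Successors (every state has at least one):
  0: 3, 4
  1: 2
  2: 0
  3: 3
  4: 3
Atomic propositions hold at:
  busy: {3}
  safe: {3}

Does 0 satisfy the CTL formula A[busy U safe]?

A[busy U safe]: least fixpoint, start Z0 = Sat(safe) = {3}, add states in Sat(busy) with every successor in Z. Already a fixed point.
Sat(A[busy U safe]) = {3}
0 ∉ Sat(A[busy U safe]) = {3}, so the formula does not hold at 0.

No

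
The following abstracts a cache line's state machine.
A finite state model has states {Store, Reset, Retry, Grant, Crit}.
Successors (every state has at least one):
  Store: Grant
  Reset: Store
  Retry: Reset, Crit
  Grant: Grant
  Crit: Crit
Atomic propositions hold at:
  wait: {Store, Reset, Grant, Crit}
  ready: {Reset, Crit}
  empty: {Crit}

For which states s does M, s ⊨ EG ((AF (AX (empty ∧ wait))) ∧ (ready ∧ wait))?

{Crit}

Sat(empty ∧ wait) = {Crit}
Sat(AX (empty ∧ wait)) = {s : every successor in {Crit}} = {Crit}
AF (AX (empty ∧ wait)): least fixpoint, start Z0 = {Crit}, add states with every successor in Z. Already a fixed point.
Sat(AF (AX (empty ∧ wait))) = {Crit}
Sat(ready ∧ wait) = {Reset, Crit}
Sat((AF (AX (empty ∧ wait))) ∧ (ready ∧ wait)) = {Crit}
EG ((AF (AX (empty ∧ wait))) ∧ (ready ∧ wait)): greatest fixpoint, start Z0 = {Crit}, keep only states in Sat with some successor in Z. Already a fixed point.
Sat(EG ((AF (AX (empty ∧ wait))) ∧ (ready ∧ wait))) = {Crit}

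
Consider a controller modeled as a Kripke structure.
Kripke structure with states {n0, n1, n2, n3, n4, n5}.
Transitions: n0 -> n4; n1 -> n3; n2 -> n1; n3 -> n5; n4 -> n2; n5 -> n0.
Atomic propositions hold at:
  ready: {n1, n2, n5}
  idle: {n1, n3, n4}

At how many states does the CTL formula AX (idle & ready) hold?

1

Sat(idle & ready) = {n1}
Sat(AX (idle & ready)) = {s : every successor in {n1}} = {n2}
|Sat(AX (idle & ready))| = |{n2}| = 1.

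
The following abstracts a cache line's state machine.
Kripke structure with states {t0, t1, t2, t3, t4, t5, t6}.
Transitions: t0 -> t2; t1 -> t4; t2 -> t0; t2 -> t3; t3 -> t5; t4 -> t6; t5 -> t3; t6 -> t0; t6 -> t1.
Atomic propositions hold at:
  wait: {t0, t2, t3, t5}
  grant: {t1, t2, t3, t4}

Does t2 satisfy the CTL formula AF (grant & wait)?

Sat(grant & wait) = {t2, t3}
AF (grant & wait): least fixpoint, start Z0 = {t2, t3}, add states with every successor in Z. Z1 = {t0, t2, t3, t5}; fixed.
Sat(AF (grant & wait)) = {t0, t2, t3, t5}
t2 ∈ Sat(AF (grant & wait)) = {t0, t2, t3, t5}, so the formula holds at t2.

Yes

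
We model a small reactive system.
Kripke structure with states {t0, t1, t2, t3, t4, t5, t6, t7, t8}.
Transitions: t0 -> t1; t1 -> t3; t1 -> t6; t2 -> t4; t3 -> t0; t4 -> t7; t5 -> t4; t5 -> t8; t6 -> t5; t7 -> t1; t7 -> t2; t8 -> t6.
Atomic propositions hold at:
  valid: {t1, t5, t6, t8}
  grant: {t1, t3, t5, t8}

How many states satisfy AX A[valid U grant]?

A[valid U grant]: least fixpoint, start Z0 = Sat(grant) = {t1, t3, t5, t8}, add states in Sat(valid) with every successor in Z. Z1 = {t1, t3, t5, t6, t8}; fixed.
Sat(A[valid U grant]) = {t1, t3, t5, t6, t8}
Sat(AX A[valid U grant]) = {s : every successor in {t1, t3, t5, t6, t8}} = {t0, t1, t6, t8}
|Sat(AX A[valid U grant])| = |{t0, t1, t6, t8}| = 4.

4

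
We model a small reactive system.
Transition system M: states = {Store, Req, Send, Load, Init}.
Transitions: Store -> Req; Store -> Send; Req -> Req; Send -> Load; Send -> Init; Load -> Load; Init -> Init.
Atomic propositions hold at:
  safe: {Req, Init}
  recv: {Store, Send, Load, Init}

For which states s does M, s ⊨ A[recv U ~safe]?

Sat(~safe) = {Store, Send, Load}
A[recv U ~safe]: least fixpoint, start Z0 = Sat(~safe) = {Store, Send, Load}, add states in Sat(recv) with every successor in Z. Already a fixed point.
Sat(A[recv U ~safe]) = {Store, Send, Load}

{Store, Send, Load}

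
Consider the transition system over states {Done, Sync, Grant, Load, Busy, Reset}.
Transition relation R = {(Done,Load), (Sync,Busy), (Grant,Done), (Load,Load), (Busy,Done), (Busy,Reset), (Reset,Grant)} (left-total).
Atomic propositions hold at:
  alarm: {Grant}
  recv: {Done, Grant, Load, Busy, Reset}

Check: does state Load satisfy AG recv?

Yes

AG recv: greatest fixpoint, start Z0 = {Done, Grant, Load, Busy, Reset}, keep only states in Sat with every successor in Z. Already a fixed point.
Sat(AG recv) = {Done, Grant, Load, Busy, Reset}
Load ∈ Sat(AG recv) = {Done, Grant, Load, Busy, Reset}, so the formula holds at Load.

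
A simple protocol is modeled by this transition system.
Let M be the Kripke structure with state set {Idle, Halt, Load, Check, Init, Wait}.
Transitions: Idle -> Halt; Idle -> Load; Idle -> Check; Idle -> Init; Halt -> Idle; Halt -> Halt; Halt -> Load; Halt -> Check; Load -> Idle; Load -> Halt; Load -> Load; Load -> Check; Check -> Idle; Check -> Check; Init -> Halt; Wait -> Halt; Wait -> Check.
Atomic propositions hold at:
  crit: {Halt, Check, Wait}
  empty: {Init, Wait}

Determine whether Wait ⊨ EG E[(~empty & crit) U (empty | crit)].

Yes

Sat(~empty) = {Idle, Halt, Load, Check}
Sat(~empty & crit) = {Halt, Check}
Sat(empty | crit) = {Halt, Check, Init, Wait}
E[(~empty & crit) U (empty | crit)]: least fixpoint, start Z0 = Sat((empty | crit)) = {Halt, Check, Init, Wait}, add states in Sat(~empty & crit) with some successor in Z. Already a fixed point.
Sat(E[(~empty & crit) U (empty | crit)]) = {Halt, Check, Init, Wait}
EG E[(~empty & crit) U (empty | crit)]: greatest fixpoint, start Z0 = {Halt, Check, Init, Wait}, keep only states in Sat with some successor in Z. Already a fixed point.
Sat(EG E[(~empty & crit) U (empty | crit)]) = {Halt, Check, Init, Wait}
Wait ∈ Sat(EG E[(~empty & crit) U (empty | crit)]) = {Halt, Check, Init, Wait}, so the formula holds at Wait.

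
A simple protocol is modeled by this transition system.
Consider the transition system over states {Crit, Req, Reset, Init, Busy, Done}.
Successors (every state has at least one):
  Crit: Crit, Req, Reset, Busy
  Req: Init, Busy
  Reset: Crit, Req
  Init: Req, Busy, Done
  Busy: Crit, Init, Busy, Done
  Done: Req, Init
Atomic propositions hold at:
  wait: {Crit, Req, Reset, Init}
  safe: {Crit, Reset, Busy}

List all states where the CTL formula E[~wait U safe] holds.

{Crit, Reset, Busy}

Sat(~wait) = {Busy, Done}
E[~wait U safe]: least fixpoint, start Z0 = Sat(safe) = {Crit, Reset, Busy}, add states in Sat(~wait) with some successor in Z. Already a fixed point.
Sat(E[~wait U safe]) = {Crit, Reset, Busy}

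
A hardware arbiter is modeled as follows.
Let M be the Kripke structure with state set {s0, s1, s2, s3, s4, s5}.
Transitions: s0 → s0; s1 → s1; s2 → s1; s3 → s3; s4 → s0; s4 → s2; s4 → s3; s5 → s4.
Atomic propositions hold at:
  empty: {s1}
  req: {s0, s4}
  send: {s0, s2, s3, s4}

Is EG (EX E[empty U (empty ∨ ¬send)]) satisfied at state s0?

Sat(¬send) = {s1, s5}
Sat(empty ∨ ¬send) = {s1, s5}
E[empty U (empty ∨ ¬send)]: least fixpoint, start Z0 = Sat((empty ∨ ¬send)) = {s1, s5}, add states in Sat(empty) with some successor in Z. Already a fixed point.
Sat(E[empty U (empty ∨ ¬send)]) = {s1, s5}
Sat(EX E[empty U (empty ∨ ¬send)]) = {s : some successor in {s1, s5}} = {s1, s2}
EG (EX E[empty U (empty ∨ ¬send)]): greatest fixpoint, start Z0 = {s1, s2}, keep only states in Sat with some successor in Z. Already a fixed point.
Sat(EG (EX E[empty U (empty ∨ ¬send)])) = {s1, s2}
s0 ∉ Sat(EG (EX E[empty U (empty ∨ ¬send)])) = {s1, s2}, so the formula does not hold at s0.

No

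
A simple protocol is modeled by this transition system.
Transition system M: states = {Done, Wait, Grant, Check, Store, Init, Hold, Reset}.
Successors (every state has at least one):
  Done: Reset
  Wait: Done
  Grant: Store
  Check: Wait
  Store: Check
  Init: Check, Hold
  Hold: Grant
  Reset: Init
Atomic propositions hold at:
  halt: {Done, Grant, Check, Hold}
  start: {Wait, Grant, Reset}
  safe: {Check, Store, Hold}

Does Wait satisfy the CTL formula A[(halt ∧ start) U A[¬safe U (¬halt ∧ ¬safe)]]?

Sat(halt ∧ start) = {Grant}
Sat(¬safe) = {Done, Wait, Grant, Init, Reset}
Sat(¬halt) = {Wait, Store, Init, Reset}
Sat(¬halt ∧ ¬safe) = {Wait, Init, Reset}
A[¬safe U (¬halt ∧ ¬safe)]: least fixpoint, start Z0 = Sat((¬halt ∧ ¬safe)) = {Wait, Init, Reset}, add states in Sat(¬safe) with every successor in Z. Z1 = {Done, Wait, Init, Reset}; fixed.
Sat(A[¬safe U (¬halt ∧ ¬safe)]) = {Done, Wait, Init, Reset}
A[(halt ∧ start) U A[¬safe U (¬halt ∧ ¬safe)]]: least fixpoint, start Z0 = Sat(A[¬safe U (¬halt ∧ ¬safe)]) = {Done, Wait, Init, Reset}, add states in Sat(halt ∧ start) with every successor in Z. Already a fixed point.
Sat(A[(halt ∧ start) U A[¬safe U (¬halt ∧ ¬safe)]]) = {Done, Wait, Init, Reset}
Wait ∈ Sat(A[(halt ∧ start) U A[¬safe U (¬halt ∧ ¬safe)]]) = {Done, Wait, Init, Reset}, so the formula holds at Wait.

Yes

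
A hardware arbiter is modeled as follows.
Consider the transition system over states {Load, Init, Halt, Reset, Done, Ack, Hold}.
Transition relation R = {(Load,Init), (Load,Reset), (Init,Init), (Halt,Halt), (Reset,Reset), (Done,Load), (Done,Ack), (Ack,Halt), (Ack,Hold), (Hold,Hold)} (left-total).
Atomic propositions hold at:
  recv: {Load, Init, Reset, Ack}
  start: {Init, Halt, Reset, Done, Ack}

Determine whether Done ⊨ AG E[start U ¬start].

Sat(¬start) = {Load, Hold}
E[start U ¬start]: least fixpoint, start Z0 = Sat(¬start) = {Load, Hold}, add states in Sat(start) with some successor in Z. Z1 = {Load, Done, Ack, Hold}; fixed.
Sat(E[start U ¬start]) = {Load, Done, Ack, Hold}
AG E[start U ¬start]: greatest fixpoint, start Z0 = {Load, Done, Ack, Hold}, keep only states in Sat with every successor in Z. Z1 = {Done, Hold}; Z2 = {Hold}; fixed.
Sat(AG E[start U ¬start]) = {Hold}
Done ∉ Sat(AG E[start U ¬start]) = {Hold}, so the formula does not hold at Done.

No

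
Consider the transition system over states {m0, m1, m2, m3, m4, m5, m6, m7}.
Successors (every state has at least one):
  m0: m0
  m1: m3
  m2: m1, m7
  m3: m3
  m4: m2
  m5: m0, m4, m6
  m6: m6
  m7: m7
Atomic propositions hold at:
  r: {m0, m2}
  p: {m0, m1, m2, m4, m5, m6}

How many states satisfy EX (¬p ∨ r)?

7

Sat(¬p) = {m3, m7}
Sat(¬p ∨ r) = {m0, m2, m3, m7}
Sat(EX (¬p ∨ r)) = {s : some successor in {m0, m2, m3, m7}} = {m0, m1, m2, m3, m4, m5, m7}
|Sat(EX (¬p ∨ r))| = |{m0, m1, m2, m3, m4, m5, m7}| = 7.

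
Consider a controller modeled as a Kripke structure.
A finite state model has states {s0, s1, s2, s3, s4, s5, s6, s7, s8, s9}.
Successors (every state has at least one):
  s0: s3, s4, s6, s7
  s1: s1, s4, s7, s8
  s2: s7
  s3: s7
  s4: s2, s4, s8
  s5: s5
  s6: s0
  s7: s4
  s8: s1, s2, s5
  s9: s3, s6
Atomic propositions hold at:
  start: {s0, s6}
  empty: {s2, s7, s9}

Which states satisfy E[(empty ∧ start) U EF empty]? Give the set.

{s0, s1, s2, s3, s4, s6, s7, s8, s9}

Sat(empty ∧ start) = ∅
EF empty: least fixpoint, start Z0 = {s2, s7, s9}, add states with some successor in Z. Z1 = {s0, s1, s2, s3, s4, s7, s8, s9}; Z2 = {s0, s1, s2, s3, s4, s6, s7, s8, s9}; fixed.
Sat(EF empty) = {s0, s1, s2, s3, s4, s6, s7, s8, s9}
E[(empty ∧ start) U EF empty]: least fixpoint, start Z0 = Sat(EF empty) = {s0, s1, s2, s3, s4, s6, s7, s8, s9}, add states in Sat(empty ∧ start) with some successor in Z. Already a fixed point.
Sat(E[(empty ∧ start) U EF empty]) = {s0, s1, s2, s3, s4, s6, s7, s8, s9}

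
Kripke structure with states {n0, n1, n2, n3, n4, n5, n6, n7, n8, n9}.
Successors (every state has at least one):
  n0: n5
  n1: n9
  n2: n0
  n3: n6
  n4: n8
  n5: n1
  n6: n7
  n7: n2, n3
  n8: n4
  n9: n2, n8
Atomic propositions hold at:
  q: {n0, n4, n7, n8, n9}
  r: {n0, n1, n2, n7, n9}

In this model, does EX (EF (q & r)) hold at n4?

No

Sat(q & r) = {n0, n7, n9}
EF (q & r): least fixpoint, start Z0 = {n0, n7, n9}, add states with some successor in Z. Z1 = {n0, n1, n2, n6, n7, n9}; Z2 = {n0, n1, n2, n3, n5, n6, n7, n9}; fixed.
Sat(EF (q & r)) = {n0, n1, n2, n3, n5, n6, n7, n9}
Sat(EX (EF (q & r))) = {s : some successor in {n0, n1, n2, n3, n5, n6, n7, n9}} = {n0, n1, n2, n3, n5, n6, n7, n9}
n4 ∉ Sat(EX (EF (q & r))) = {n0, n1, n2, n3, n5, n6, n7, n9}, so the formula does not hold at n4.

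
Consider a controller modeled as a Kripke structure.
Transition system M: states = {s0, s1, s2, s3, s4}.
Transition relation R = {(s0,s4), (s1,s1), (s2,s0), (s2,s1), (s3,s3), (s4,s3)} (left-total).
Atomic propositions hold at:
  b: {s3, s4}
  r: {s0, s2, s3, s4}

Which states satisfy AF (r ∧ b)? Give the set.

Sat(r ∧ b) = {s3, s4}
AF (r ∧ b): least fixpoint, start Z0 = {s3, s4}, add states with every successor in Z. Z1 = {s0, s3, s4}; fixed.
Sat(AF (r ∧ b)) = {s0, s3, s4}

{s0, s3, s4}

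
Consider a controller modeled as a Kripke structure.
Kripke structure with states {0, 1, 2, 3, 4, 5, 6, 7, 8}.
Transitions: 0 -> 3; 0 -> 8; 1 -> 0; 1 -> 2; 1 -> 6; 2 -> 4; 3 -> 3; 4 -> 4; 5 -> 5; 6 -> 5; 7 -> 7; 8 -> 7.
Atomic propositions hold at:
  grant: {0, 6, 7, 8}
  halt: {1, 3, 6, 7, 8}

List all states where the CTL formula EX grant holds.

{0, 1, 7, 8}

Sat(EX grant) = {s : some successor in {0, 6, 7, 8}} = {0, 1, 7, 8}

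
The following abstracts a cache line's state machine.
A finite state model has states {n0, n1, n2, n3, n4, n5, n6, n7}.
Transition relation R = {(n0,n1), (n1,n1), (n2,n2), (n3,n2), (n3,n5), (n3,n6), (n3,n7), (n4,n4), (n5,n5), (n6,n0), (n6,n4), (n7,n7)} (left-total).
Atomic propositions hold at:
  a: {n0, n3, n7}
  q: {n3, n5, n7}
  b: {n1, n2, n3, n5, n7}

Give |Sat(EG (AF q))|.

AF q: least fixpoint, start Z0 = {n3, n5, n7}, add states with every successor in Z. Already a fixed point.
Sat(AF q) = {n3, n5, n7}
EG (AF q): greatest fixpoint, start Z0 = {n3, n5, n7}, keep only states in Sat with some successor in Z. Already a fixed point.
Sat(EG (AF q)) = {n3, n5, n7}
|Sat(EG (AF q))| = |{n3, n5, n7}| = 3.

3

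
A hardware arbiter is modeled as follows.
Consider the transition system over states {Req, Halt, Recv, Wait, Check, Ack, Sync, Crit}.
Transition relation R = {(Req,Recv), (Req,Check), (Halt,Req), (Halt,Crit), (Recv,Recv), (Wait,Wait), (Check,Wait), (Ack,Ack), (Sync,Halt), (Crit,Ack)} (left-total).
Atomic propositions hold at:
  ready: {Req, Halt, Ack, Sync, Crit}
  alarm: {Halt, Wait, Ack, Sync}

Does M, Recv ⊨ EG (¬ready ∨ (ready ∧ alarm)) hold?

Sat(¬ready) = {Recv, Wait, Check}
Sat(ready ∧ alarm) = {Halt, Ack, Sync}
Sat(¬ready ∨ (ready ∧ alarm)) = {Halt, Recv, Wait, Check, Ack, Sync}
EG (¬ready ∨ (ready ∧ alarm)): greatest fixpoint, start Z0 = {Halt, Recv, Wait, Check, Ack, Sync}, keep only states in Sat with some successor in Z. Z1 = {Recv, Wait, Check, Ack, Sync}; Z2 = {Recv, Wait, Check, Ack}; fixed.
Sat(EG (¬ready ∨ (ready ∧ alarm))) = {Recv, Wait, Check, Ack}
Recv ∈ Sat(EG (¬ready ∨ (ready ∧ alarm))) = {Recv, Wait, Check, Ack}, so the formula holds at Recv.

Yes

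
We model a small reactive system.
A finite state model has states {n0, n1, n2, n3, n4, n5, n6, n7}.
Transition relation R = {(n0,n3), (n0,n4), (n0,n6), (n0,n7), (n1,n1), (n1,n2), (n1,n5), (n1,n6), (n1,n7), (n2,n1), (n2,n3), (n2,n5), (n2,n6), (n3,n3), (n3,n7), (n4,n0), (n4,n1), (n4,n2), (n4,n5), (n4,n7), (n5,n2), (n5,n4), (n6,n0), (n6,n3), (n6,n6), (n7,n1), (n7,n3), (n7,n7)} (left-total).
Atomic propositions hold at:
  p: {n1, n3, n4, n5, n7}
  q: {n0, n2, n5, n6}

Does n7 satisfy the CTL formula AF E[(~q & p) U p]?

Sat(~q) = {n1, n3, n4, n7}
Sat(~q & p) = {n1, n3, n4, n7}
E[(~q & p) U p]: least fixpoint, start Z0 = Sat(p) = {n1, n3, n4, n5, n7}, add states in Sat(~q & p) with some successor in Z. Already a fixed point.
Sat(E[(~q & p) U p]) = {n1, n3, n4, n5, n7}
AF E[(~q & p) U p]: least fixpoint, start Z0 = {n1, n3, n4, n5, n7}, add states with every successor in Z. Already a fixed point.
Sat(AF E[(~q & p) U p]) = {n1, n3, n4, n5, n7}
n7 ∈ Sat(AF E[(~q & p) U p]) = {n1, n3, n4, n5, n7}, so the formula holds at n7.

Yes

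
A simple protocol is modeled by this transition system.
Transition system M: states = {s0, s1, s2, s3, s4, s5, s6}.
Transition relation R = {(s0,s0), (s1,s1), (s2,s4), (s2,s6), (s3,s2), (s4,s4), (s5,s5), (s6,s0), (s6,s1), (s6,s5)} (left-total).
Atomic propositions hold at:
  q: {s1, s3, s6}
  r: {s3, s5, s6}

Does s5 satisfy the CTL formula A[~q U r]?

Sat(~q) = {s0, s2, s4, s5}
A[~q U r]: least fixpoint, start Z0 = Sat(r) = {s3, s5, s6}, add states in Sat(~q) with every successor in Z. Already a fixed point.
Sat(A[~q U r]) = {s3, s5, s6}
s5 ∈ Sat(A[~q U r]) = {s3, s5, s6}, so the formula holds at s5.

Yes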